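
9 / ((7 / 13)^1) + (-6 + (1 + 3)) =103/7 = 14.71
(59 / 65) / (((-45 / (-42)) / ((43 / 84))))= 2537/5850 = 0.43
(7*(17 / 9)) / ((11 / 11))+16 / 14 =905/63 = 14.37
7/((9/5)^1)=35/9 = 3.89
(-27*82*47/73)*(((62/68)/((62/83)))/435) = -1439469/359890 = -4.00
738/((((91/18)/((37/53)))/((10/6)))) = 819180/4823 = 169.85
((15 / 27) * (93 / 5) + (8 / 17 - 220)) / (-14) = 10669/714 = 14.94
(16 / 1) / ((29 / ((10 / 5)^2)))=64/29 = 2.21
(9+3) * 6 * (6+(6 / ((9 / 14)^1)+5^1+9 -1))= 2040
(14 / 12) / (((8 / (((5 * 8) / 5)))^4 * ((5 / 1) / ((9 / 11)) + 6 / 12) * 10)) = 3/170 = 0.02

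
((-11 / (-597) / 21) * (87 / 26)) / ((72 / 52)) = 319/150444 = 0.00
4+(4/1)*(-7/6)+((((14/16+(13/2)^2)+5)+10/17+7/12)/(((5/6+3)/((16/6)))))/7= 11584/2737 = 4.23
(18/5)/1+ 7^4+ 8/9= 2405.49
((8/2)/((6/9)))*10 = 60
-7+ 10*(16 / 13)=69/13 = 5.31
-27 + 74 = 47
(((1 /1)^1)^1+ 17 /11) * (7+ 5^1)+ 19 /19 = 347/11 = 31.55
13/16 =0.81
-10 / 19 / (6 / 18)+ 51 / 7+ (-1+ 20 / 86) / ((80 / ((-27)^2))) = -588621/457520 = -1.29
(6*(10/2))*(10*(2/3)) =200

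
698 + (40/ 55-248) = 4958/11 = 450.73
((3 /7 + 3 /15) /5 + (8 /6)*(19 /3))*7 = 13498/225 = 59.99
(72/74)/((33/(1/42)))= 2/2849 = 0.00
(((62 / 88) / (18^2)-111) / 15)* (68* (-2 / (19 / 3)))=158.90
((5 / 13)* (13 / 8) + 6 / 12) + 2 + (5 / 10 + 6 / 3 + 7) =101/8 = 12.62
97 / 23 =4.22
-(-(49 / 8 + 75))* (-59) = -4786.38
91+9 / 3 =94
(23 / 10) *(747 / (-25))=-17181/250 = -68.72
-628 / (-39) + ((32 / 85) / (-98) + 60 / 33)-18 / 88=126592709/7147140 = 17.71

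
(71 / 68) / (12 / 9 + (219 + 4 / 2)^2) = 213/9963836 = 0.00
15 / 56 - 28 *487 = -763601/56 = -13635.73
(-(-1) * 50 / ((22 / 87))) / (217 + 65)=0.70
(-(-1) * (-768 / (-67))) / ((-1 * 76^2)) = -48/24187 = 0.00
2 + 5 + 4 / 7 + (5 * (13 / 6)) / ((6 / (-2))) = 499/126 = 3.96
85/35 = 17/7 = 2.43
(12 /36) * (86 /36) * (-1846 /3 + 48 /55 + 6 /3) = -2172704/4455 = -487.70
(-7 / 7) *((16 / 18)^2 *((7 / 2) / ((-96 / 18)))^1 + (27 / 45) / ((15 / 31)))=-487/675 = -0.72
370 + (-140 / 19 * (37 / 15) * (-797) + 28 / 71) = 60123118/4047 = 14856.22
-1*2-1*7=-9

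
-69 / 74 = -0.93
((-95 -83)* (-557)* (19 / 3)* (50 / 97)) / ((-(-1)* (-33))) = -94188700/9603 = -9808.26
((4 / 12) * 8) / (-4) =-2/3 = -0.67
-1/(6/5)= -5/6 = -0.83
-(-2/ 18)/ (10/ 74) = 37/45 = 0.82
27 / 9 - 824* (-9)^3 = 600699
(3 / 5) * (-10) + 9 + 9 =12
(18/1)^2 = 324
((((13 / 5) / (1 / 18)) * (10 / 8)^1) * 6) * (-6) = -2106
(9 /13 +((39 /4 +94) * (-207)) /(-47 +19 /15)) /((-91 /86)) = -721375353/1623076 = -444.45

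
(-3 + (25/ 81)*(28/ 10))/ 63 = -173/5103 = -0.03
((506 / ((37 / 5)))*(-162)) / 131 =-409860/4847 = -84.56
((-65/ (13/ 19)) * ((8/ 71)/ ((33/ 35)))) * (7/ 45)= -37240/21087 = -1.77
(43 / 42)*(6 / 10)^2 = 129/350 = 0.37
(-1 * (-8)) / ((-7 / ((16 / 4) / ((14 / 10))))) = -160/49 = -3.27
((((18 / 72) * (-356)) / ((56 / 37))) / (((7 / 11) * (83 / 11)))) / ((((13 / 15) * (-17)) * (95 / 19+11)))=5976795/115047296 = 0.05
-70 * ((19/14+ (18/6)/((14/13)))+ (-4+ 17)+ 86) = -7220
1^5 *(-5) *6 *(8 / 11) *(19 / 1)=-4560/11 = -414.55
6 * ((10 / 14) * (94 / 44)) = 705/77 = 9.16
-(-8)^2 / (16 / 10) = -40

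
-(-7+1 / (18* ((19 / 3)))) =797/114 = 6.99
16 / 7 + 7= 65/7 = 9.29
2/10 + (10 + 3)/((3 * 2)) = 71/30 = 2.37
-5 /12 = -0.42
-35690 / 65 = -7138/13 = -549.08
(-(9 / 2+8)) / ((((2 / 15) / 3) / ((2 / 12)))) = -375/8 = -46.88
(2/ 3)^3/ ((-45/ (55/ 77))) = -8/1701 = 0.00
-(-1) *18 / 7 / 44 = 9/154 = 0.06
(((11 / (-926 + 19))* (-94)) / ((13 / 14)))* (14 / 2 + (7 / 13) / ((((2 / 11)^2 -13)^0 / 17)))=3039960/153283 = 19.83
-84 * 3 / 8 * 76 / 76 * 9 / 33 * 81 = -15309/22 = -695.86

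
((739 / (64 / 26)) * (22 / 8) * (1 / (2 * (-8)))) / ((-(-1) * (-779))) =0.07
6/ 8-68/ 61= -89/244 = -0.36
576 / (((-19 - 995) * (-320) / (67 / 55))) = 201/92950 = 0.00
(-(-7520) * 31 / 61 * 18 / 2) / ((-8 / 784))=-205611840/61 = -3370685.90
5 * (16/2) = 40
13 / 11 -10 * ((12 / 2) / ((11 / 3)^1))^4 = -1032457/14641 = -70.52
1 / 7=0.14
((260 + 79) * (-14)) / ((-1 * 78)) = 791/13 = 60.85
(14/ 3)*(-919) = -4288.67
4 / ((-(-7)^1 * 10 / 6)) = 12/35 = 0.34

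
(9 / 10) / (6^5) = 1/8640 = 0.00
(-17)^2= 289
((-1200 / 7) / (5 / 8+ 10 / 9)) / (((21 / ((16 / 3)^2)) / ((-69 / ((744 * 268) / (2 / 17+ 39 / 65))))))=0.03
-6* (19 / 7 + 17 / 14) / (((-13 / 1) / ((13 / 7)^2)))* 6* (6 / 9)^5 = 45760/9261 = 4.94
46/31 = 1.48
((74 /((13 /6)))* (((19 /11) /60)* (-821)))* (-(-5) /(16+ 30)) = -577163/6578 = -87.74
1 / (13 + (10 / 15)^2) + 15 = 1824/121 = 15.07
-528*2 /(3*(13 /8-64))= 2816/499 = 5.64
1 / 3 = 0.33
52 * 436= 22672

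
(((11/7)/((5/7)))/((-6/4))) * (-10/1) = 44/3 = 14.67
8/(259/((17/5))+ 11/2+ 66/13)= 3536/38345 = 0.09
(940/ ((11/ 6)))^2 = 31809600/121 = 262889.26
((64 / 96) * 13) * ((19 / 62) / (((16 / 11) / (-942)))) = -426569/248 = -1720.04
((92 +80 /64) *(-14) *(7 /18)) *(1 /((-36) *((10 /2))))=18277/6480 = 2.82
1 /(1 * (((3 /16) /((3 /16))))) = 1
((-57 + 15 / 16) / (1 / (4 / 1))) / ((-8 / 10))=4485/16 = 280.31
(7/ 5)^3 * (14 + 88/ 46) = 43.67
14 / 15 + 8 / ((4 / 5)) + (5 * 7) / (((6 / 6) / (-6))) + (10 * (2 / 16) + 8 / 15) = -11837/60 = -197.28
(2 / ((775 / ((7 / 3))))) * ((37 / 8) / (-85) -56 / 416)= -3899/3425500 = 0.00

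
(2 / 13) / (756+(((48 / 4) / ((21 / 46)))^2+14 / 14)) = 98/922337 = 0.00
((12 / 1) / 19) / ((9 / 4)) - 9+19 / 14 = -5875/798 = -7.36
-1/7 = -0.14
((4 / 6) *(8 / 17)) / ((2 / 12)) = 32/17 = 1.88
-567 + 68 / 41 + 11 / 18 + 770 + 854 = 781741/738 = 1059.27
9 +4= 13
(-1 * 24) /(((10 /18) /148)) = -31968/5 = -6393.60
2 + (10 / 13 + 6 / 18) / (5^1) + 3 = 1018/195 = 5.22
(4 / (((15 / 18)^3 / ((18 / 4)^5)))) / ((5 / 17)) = 27103491/625 = 43365.59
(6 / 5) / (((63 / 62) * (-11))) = -124/1155 = -0.11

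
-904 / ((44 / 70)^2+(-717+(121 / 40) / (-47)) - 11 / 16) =1.26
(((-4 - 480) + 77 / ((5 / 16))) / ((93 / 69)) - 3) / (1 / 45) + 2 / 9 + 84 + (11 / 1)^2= -2193652/279 = -7862.55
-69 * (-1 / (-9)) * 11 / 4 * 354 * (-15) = 223905/2 = 111952.50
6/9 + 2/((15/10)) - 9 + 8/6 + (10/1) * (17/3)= 51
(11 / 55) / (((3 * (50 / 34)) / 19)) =323/375 = 0.86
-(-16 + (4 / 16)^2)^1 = 15.94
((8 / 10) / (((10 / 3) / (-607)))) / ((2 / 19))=-34599/25 = -1383.96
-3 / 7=-0.43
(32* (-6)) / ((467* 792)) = -8/15411 = 0.00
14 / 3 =4.67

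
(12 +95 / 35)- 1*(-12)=187/7 = 26.71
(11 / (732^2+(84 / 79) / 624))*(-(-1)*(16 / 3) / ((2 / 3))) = 32864/200105909 = 0.00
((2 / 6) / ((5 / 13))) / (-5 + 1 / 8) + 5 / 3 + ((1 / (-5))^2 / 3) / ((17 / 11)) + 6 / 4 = 22931/7650 = 3.00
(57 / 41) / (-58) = -57/2378 = -0.02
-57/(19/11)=-33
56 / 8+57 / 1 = 64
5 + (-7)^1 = -2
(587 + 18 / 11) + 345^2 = 1315750/11 = 119613.64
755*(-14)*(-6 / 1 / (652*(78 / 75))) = 396375/4238 = 93.53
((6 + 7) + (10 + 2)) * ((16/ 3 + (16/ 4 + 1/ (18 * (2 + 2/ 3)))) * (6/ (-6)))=-11225/48 = -233.85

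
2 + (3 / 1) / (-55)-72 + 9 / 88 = -30779/440 = -69.95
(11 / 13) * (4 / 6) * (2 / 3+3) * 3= 242/39 = 6.21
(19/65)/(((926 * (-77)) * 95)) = -1/23173150 = 0.00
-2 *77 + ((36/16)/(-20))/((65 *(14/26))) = -431209/2800 = -154.00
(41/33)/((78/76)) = 1558/1287 = 1.21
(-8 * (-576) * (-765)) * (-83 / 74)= 146292480/37 = 3953850.81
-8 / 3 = -2.67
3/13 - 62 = -61.77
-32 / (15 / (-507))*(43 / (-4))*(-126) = 7325136/5 = 1465027.20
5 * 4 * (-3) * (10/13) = -600/13 = -46.15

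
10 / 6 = 5/3 = 1.67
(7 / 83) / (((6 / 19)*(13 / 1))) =133/6474 = 0.02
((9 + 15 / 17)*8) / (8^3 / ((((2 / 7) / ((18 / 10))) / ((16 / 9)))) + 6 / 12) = 13440/974933 = 0.01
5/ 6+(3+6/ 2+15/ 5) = 59/6 = 9.83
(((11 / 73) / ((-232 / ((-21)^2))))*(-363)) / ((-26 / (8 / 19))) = -1.68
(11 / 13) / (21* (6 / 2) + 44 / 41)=451/34151 = 0.01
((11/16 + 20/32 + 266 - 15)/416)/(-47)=-0.01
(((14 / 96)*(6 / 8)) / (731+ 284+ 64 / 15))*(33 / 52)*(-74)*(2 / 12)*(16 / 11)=-3885/3180112 = 0.00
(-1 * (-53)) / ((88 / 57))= 34.33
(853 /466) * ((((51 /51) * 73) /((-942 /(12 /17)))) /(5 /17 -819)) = 62269/509134358 = 0.00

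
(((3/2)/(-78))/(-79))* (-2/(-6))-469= -5779955/12324 = -469.00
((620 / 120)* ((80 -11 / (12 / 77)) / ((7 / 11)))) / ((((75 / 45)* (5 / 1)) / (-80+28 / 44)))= -1019373/1400 = -728.12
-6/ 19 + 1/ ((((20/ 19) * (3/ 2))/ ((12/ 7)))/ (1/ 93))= -18808/61845 = -0.30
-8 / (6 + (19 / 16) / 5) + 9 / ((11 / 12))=8.54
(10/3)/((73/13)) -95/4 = -20285/876 = -23.16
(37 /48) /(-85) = -37/4080 = -0.01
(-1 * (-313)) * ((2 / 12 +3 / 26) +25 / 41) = 446338/1599 = 279.14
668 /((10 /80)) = 5344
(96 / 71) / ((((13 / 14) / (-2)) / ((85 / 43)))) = -228480/39689 = -5.76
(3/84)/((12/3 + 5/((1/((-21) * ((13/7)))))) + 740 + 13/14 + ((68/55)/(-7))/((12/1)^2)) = 495/7621993 = 0.00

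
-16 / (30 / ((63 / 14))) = -12/5 = -2.40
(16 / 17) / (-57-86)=-16/2431 = -0.01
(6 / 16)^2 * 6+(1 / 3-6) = -463/96 = -4.82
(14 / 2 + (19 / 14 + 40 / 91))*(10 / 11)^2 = 80050/11011 = 7.27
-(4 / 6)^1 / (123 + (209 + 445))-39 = -90911/2331 = -39.00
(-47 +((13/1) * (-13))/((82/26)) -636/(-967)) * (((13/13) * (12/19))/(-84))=565976/753293 = 0.75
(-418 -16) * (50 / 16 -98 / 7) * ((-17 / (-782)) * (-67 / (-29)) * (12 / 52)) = 130851/2392 = 54.70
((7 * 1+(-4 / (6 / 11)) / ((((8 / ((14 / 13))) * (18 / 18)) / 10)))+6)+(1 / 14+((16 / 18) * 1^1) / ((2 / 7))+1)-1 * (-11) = 29993/1638 = 18.31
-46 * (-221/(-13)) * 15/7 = -11730/7 = -1675.71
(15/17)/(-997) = -15/16949 = 0.00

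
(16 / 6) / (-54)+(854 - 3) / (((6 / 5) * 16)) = 114757/2592 = 44.27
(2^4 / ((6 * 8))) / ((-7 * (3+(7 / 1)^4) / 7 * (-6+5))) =1/7212 = 0.00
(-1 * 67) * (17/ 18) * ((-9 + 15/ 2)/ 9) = 1139/108 = 10.55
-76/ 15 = -5.07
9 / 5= 1.80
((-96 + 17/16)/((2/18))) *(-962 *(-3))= -19727253/8 = -2465906.62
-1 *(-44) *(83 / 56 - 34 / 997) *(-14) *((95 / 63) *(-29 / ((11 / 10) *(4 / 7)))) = 123740825/1994 = 62056.58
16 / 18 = 8/9 = 0.89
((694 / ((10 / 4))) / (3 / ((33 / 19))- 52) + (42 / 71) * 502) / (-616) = -7151654/15116255 = -0.47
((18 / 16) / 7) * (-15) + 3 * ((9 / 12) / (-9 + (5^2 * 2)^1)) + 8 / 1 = 12959/2296 = 5.64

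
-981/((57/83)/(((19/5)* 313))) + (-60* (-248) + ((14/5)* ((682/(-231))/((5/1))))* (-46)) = -126305291/75 = -1684070.55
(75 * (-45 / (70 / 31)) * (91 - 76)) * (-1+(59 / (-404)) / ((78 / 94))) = 276942375/10504 = 26365.42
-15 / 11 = -1.36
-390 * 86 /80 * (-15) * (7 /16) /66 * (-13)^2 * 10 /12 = 16532425/2816 = 5870.89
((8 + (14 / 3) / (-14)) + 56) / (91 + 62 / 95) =18145/26121 = 0.69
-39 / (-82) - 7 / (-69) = 3265/5658 = 0.58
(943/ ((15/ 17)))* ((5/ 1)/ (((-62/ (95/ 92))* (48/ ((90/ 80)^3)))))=-5363415/2031616 = -2.64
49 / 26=1.88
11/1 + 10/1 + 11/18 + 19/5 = 2287/90 = 25.41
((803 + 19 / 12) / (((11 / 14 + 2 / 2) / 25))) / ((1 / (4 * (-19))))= -2568230/3 = -856076.67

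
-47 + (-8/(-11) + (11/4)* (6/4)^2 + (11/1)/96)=-42209/1056 = -39.97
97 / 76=1.28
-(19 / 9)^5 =-2476099/59049 = -41.93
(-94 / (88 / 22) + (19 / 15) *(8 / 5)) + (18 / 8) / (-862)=-5553679/258600 = -21.48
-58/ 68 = -0.85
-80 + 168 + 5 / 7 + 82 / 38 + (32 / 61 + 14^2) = 2331650/8113 = 287.40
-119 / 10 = -11.90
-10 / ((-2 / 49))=245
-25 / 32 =-0.78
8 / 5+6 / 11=118/55 = 2.15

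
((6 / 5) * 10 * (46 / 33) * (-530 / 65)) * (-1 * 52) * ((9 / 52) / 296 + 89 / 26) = 128475286/5291 = 24281.85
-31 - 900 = -931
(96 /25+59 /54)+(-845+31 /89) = -100892249/120150 = -839.72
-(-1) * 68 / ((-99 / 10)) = -680/99 = -6.87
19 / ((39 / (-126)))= -61.38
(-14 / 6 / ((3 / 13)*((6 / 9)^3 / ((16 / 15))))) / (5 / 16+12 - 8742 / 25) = 14560/134947 = 0.11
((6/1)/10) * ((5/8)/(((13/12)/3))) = 27/26 = 1.04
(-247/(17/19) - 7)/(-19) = 4812/323 = 14.90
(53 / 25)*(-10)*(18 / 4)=-477/5 = -95.40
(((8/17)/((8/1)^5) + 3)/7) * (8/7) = 208897/426496 = 0.49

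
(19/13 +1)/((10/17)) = 272/65 = 4.18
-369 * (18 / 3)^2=-13284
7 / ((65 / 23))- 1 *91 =-5754/65 = -88.52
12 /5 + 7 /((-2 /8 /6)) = -828/5 = -165.60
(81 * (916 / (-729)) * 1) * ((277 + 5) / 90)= -43052/135 = -318.90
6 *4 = 24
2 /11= 0.18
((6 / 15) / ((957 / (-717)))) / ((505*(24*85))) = -239/821584500 = 0.00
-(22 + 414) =-436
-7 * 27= -189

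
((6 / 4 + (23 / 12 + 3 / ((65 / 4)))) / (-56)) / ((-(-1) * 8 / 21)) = -2809/16640 = -0.17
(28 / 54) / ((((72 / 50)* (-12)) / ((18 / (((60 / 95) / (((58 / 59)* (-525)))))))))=16874375/38232 = 441.37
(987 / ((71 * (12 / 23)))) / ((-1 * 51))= -7567/14484 = -0.52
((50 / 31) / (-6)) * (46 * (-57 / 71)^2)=-1245450/156271 = -7.97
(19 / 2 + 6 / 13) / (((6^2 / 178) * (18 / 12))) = 23051/702 = 32.84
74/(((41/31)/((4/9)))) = 9176/369 = 24.87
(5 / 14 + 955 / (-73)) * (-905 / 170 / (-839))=-138465/1714916 = -0.08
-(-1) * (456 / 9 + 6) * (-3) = -170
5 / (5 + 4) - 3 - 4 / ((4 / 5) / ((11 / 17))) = -869/153 = -5.68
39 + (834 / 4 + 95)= 685/2 = 342.50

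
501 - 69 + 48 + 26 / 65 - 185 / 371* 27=866167/1855 = 466.94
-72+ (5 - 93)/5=-448/5 = -89.60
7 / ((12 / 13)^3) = 15379/1728 = 8.90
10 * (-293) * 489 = -1432770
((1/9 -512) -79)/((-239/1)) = 5318/2151 = 2.47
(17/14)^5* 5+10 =12477525/537824 = 23.20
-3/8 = -0.38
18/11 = 1.64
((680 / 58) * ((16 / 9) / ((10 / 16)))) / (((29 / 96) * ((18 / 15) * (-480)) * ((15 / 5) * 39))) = -4352/2656719 = 0.00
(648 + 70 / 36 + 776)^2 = 658794889/324 = 2033317.56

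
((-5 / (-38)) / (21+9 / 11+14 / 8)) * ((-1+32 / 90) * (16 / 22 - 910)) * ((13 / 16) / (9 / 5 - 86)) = -3142295/99539556 = -0.03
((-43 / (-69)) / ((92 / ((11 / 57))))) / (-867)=-473/313711812 = 0.00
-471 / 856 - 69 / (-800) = -39717/85600 = -0.46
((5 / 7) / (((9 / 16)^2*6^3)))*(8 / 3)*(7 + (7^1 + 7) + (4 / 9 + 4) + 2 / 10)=295424/413343 = 0.71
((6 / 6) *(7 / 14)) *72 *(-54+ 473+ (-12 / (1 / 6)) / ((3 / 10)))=6444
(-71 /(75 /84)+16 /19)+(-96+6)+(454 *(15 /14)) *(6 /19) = -50104/3325 = -15.07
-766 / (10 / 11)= -4213/5 = -842.60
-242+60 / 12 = -237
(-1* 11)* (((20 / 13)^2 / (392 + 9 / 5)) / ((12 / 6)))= -0.03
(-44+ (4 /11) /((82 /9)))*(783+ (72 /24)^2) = -1427472/41 = -34816.39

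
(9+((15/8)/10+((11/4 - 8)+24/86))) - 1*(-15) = 13221/688 = 19.22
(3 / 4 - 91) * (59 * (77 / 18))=-1640023/72 = -22778.10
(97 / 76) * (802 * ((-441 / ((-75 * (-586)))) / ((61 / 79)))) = -451710861/33958700 = -13.30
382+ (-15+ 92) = 459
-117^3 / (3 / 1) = -533871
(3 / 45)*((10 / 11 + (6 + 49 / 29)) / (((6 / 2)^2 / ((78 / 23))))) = 71318/330165 = 0.22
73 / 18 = 4.06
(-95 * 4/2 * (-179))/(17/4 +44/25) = 3401000/601 = 5658.90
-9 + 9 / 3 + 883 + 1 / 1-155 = 723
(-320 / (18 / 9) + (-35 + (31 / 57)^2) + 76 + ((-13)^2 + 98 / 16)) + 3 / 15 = 7358437/129960 = 56.62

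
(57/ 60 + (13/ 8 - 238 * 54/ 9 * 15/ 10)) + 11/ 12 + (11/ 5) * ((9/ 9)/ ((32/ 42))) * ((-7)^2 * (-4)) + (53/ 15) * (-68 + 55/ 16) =-703819/240 = -2932.58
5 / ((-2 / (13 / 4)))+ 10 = 1.88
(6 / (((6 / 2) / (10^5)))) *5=1000000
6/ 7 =0.86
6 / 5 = 1.20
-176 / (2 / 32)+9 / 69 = -64765/23 = -2815.87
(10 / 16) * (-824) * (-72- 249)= 165315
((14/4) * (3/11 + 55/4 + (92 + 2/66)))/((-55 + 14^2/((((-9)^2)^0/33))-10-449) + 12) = 97993/1575024 = 0.06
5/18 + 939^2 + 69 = 15872225/18 = 881790.28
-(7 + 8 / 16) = -15/2 = -7.50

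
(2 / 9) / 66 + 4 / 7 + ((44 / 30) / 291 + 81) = 82258172/1008315 = 81.58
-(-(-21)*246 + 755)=-5921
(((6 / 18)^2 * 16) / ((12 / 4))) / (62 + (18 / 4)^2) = 64/8883 = 0.01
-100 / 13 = -7.69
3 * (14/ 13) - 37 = -439/13 = -33.77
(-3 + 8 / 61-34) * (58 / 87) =-4498/183 = -24.58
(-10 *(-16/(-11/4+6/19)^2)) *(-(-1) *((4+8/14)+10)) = 18852864/47915 = 393.46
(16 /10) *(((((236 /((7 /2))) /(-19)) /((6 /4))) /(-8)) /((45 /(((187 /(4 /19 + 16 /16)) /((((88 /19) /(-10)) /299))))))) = -990964/945 = -1048.64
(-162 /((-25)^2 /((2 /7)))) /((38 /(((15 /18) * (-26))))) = 702/16625 = 0.04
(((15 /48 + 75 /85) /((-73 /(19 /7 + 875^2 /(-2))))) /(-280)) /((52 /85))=-133983425/3662848 = -36.58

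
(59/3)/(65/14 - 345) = -826/14295 = -0.06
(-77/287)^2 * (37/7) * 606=230.57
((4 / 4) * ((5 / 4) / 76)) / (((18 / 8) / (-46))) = -115/342 = -0.34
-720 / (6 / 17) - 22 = -2062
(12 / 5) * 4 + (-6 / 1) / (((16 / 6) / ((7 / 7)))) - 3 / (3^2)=7.02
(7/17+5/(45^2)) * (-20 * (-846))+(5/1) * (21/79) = 84731873/12087 = 7010.17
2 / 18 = 1/9 = 0.11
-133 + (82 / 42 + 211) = 1679/21 = 79.95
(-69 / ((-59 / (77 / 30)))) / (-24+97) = 1771/43070 = 0.04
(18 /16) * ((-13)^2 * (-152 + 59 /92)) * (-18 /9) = 21179925/368 = 57554.14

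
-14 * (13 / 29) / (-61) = 182/1769 = 0.10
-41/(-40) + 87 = 88.02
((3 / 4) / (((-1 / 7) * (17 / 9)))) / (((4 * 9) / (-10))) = 105/136 = 0.77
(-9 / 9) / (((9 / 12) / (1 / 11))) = -4/33 = -0.12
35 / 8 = 4.38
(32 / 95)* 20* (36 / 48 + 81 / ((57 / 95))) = 17376/19 = 914.53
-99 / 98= -1.01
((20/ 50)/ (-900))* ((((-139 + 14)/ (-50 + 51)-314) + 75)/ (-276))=-91/155250 = 0.00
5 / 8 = 0.62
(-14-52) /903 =-22/301 = -0.07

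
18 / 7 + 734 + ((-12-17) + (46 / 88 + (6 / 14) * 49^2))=535025/308 = 1737.09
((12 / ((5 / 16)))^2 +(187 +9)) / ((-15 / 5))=-41764/75 = -556.85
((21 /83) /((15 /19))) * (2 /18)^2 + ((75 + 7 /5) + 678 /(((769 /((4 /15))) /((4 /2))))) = 397438499/5169987 = 76.87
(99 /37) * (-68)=-6732/37 = -181.95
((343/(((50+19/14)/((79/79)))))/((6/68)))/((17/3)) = 9604/719 = 13.36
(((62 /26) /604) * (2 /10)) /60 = 31/2355600 = 0.00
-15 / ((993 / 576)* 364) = -720/30121 = -0.02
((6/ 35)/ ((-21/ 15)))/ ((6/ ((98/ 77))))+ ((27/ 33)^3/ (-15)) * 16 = -28426/46585 = -0.61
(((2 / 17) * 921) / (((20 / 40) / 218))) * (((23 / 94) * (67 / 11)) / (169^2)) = 618797796/251022629 = 2.47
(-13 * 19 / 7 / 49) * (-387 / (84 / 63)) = 286767/1372 = 209.01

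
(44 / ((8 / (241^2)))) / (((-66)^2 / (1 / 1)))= 73.33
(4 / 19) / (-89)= -4/1691 = 0.00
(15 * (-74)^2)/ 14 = 41070/7 = 5867.14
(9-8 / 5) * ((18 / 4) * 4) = 666/5 = 133.20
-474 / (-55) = 8.62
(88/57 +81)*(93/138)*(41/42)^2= 245182255/4625208 = 53.01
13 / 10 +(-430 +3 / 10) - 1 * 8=-2182/5 = -436.40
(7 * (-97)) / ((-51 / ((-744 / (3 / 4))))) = -673568/51 = -13207.22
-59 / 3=-19.67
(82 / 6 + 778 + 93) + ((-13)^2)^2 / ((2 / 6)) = 259703/3 = 86567.67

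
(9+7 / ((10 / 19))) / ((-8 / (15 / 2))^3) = -150525/8192 = -18.37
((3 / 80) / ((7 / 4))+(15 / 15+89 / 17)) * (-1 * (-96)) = 357384/595 = 600.65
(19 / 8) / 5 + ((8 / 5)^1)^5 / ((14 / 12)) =1655989/175000 = 9.46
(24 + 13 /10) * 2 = 253/5 = 50.60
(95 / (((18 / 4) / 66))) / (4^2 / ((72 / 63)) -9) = 836/3 = 278.67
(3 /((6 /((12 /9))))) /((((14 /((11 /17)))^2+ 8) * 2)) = 121/172836 = 0.00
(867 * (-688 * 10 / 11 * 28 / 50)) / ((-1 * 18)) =2783648/165 = 16870.59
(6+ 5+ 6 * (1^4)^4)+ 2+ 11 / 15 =296/15 = 19.73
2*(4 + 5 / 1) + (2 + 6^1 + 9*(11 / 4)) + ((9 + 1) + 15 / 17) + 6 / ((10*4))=10503/170 = 61.78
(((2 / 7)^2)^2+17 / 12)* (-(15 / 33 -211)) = 7914737/26411 = 299.68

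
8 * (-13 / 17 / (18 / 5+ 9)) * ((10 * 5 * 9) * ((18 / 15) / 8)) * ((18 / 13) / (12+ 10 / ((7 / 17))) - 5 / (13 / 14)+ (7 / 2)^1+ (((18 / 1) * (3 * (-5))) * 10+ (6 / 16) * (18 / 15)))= 191143095/2159 = 88533.16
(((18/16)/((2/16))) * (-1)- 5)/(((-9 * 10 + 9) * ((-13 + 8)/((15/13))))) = -14/351 = -0.04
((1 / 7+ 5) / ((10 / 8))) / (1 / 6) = 864/35 = 24.69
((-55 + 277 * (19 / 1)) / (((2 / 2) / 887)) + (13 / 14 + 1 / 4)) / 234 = 14371769/728 = 19741.44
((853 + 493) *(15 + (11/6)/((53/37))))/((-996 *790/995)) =-693340079/25021512 = -27.71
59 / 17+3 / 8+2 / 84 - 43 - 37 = -217429/2856 = -76.13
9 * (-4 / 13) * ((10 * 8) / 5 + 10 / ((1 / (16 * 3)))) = -17856/13 = -1373.54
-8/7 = -1.14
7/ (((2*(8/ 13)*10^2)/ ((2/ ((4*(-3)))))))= -91/9600 = -0.01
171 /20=8.55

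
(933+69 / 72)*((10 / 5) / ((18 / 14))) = 156905/108 = 1452.82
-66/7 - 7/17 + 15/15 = -1052/119 = -8.84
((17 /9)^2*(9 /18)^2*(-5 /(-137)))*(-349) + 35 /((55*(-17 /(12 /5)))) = -475253767/41502780 = -11.45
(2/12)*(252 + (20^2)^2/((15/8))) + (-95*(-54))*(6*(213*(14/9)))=91914338/9 = 10212704.22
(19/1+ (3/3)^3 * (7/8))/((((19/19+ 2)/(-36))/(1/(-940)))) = 477/1880 = 0.25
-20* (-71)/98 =710/49 = 14.49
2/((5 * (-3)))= -2/15 = -0.13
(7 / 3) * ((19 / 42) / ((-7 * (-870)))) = 19/109620 = 0.00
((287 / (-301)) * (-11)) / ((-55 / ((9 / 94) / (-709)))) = 369/14328890 = 0.00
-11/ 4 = -2.75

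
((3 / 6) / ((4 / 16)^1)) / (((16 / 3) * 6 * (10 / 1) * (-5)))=-1/800 = 0.00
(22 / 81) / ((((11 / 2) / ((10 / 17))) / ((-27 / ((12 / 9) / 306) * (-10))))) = 1800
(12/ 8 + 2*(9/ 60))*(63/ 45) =63/25 = 2.52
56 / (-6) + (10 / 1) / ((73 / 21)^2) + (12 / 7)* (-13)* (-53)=131228642/111909 = 1172.64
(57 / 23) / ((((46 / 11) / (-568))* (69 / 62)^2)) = -228164464/839523 = -271.78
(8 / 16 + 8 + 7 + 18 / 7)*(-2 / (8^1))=-253/56 = -4.52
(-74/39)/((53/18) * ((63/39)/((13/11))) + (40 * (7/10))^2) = -1924/799057 = 0.00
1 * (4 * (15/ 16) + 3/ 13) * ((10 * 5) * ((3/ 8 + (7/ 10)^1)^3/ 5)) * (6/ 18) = 5485983/332800 = 16.48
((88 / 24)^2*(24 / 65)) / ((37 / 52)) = 3872/555 = 6.98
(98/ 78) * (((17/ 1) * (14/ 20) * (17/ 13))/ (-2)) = -99127/10140 = -9.78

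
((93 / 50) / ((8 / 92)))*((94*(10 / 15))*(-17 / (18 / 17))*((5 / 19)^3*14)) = -338963765/61731 = -5490.98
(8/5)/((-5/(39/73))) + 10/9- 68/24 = -62191/32850 = -1.89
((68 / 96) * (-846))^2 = 5745609/16 = 359100.56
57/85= 0.67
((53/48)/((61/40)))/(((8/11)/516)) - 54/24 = 31199/61 = 511.46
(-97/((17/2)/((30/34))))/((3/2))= -1940/289 = -6.71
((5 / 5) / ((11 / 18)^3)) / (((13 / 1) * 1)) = 5832/17303 = 0.34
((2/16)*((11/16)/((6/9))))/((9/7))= 77/768 = 0.10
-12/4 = -3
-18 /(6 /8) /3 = -8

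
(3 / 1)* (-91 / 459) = -91/153 = -0.59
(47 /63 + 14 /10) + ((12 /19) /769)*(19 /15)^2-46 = -53113234/1211175 = -43.85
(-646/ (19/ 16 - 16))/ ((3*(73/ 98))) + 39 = 3037145/51903 = 58.52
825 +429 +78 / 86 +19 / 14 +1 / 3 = 1256.60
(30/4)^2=225/4 = 56.25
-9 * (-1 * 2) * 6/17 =108/17 = 6.35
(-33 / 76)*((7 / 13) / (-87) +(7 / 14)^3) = -0.05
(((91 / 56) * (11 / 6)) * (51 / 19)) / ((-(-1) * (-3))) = -2431/912 = -2.67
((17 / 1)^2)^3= 24137569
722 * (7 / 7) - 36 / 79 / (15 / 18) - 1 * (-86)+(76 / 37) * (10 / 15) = 35462824/43845 = 808.82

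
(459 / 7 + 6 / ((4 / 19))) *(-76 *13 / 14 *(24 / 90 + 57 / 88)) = -130878631/21560 = -6070.44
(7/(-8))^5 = -16807/32768 = -0.51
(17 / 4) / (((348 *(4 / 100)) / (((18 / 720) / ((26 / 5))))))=425/289536 = 0.00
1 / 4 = 0.25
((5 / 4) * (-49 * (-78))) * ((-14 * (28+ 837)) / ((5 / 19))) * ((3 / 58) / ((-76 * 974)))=34713315/225968 = 153.62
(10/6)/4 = 5/12 = 0.42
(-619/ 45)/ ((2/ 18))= -619/5 = -123.80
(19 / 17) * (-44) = -836/17 = -49.18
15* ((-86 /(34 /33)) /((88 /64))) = -910.59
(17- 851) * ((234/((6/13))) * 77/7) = -4651218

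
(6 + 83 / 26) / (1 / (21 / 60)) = 1673/520 = 3.22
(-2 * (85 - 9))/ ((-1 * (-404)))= -38/101 = -0.38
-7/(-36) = 7/36 = 0.19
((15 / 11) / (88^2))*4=15/21296 = 0.00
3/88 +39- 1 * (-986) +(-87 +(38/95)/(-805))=332251499/354200 = 938.03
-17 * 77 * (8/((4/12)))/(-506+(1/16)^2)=1148928/18505 = 62.09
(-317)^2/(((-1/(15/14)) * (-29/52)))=39190710/203 = 193057.68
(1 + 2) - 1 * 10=-7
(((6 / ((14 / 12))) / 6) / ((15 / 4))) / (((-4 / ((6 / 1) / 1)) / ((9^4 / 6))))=-13122/35 = -374.91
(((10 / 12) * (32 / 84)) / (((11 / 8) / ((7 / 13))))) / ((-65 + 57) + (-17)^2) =160/361647 = 0.00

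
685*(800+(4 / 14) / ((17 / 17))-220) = 2782470/7 = 397495.71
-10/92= -5/46 = -0.11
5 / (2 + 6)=5/8 = 0.62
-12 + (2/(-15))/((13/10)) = -472/39 = -12.10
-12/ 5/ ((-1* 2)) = 6/5 = 1.20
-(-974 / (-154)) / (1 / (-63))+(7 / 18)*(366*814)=3836507/33 = 116257.79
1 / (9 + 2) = 1/11 = 0.09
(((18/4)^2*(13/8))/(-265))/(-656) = 1053/5562880 = 0.00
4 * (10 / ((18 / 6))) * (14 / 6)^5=672280/729 = 922.19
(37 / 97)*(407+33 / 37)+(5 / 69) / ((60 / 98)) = 6252841/40158 = 155.71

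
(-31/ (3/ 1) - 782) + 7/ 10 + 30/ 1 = -22849/30 = -761.63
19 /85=0.22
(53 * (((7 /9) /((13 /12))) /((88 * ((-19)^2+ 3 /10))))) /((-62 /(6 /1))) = -1855/16016429 = 0.00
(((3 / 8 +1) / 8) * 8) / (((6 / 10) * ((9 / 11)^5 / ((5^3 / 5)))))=221445125/1417176 = 156.26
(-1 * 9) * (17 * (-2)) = 306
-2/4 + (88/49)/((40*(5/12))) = -961/2450 = -0.39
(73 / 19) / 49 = 73/931 = 0.08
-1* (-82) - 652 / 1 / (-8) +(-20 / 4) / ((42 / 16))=161.60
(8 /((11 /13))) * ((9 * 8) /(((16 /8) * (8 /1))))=468/11 = 42.55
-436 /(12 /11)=-1199/3 = -399.67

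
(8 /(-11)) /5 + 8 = 432/55 = 7.85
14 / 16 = 7/8 = 0.88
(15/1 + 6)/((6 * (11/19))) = 133/22 = 6.05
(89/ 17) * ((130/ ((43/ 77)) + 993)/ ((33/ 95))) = 445654595/24123 = 18474.26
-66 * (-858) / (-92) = -14157/23 = -615.52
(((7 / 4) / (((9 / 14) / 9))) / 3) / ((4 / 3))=49/8 = 6.12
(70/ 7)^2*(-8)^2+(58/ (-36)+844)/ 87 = 10037563/1566 = 6409.68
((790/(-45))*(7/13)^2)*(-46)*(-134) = -47721688/1521 = -31375.21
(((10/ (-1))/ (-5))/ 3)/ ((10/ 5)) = 1/3 = 0.33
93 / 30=31/10 = 3.10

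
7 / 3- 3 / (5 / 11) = -64/15 = -4.27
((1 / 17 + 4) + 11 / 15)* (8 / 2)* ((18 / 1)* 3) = 87984/85 = 1035.11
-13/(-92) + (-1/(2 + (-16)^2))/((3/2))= 4939/35604 = 0.14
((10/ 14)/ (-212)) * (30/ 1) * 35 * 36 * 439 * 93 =-275582250/53 = -5199665.09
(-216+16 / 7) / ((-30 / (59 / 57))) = 44132/5985 = 7.37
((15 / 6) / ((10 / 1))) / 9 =1/36 = 0.03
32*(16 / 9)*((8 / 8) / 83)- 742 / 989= -47906/738783 = -0.06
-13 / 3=-4.33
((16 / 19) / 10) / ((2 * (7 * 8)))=1/1330 = 0.00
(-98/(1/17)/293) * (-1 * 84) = 477.62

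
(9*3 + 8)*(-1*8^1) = -280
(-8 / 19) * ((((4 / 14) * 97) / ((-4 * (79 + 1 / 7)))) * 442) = 85748/5263 = 16.29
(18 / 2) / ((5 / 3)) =27/5 = 5.40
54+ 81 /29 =1647/29 = 56.79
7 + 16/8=9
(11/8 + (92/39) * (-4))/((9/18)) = -2515/156 = -16.12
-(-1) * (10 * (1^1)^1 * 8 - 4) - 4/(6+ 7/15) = 7312/97 = 75.38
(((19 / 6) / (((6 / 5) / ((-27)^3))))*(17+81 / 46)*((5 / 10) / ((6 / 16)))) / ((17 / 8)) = -611427.77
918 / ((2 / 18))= 8262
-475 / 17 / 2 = -475/34 = -13.97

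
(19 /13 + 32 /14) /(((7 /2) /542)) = 369644/637 = 580.29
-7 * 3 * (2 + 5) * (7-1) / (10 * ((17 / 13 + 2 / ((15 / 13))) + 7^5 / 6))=-11466/364547 = -0.03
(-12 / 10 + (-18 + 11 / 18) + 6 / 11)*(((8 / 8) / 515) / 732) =-17863/373210200 = 0.00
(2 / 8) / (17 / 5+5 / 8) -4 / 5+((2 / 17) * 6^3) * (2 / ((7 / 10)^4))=990136386/4693955 = 210.94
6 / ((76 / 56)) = 84/19 = 4.42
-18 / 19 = -0.95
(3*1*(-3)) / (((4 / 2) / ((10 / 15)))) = -3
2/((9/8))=16/9 = 1.78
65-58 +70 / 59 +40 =2843/59 = 48.19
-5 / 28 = -0.18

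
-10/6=-5/3 = -1.67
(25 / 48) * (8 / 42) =25/252 = 0.10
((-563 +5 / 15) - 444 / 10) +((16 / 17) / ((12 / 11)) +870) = 67268/255 = 263.80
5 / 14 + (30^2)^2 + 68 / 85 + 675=56747331/70 = 810676.16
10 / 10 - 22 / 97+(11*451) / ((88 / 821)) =35916887/776 = 46284.65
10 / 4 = 2.50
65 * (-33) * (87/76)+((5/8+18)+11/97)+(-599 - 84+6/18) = -137976805/44232 = -3119.39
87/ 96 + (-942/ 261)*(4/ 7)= -22531/19488 = -1.16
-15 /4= -3.75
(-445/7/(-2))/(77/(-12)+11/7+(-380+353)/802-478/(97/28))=-0.22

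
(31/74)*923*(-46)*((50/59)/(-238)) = 16452475/259777 = 63.33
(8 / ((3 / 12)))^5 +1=33554433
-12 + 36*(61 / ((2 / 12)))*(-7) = -92244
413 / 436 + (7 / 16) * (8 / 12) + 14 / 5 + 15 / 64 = 447157/104640 = 4.27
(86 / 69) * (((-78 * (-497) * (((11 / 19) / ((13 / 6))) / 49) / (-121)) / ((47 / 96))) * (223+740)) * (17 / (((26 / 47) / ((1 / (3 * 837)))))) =-710836096/13560547 = -52.42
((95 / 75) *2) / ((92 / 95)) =361/138 = 2.62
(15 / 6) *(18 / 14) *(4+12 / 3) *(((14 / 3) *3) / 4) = 90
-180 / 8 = -45/2 = -22.50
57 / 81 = 19/27 = 0.70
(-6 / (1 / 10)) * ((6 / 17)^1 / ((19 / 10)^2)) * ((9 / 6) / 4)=-13500/6137 = -2.20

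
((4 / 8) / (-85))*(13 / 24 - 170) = 4067/4080 = 1.00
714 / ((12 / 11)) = 1309/2 = 654.50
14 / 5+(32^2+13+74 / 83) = 431887/415 = 1040.69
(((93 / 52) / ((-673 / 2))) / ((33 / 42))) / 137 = -651/13184743 = 0.00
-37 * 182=-6734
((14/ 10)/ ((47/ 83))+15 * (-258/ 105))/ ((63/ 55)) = -622193/20727 = -30.02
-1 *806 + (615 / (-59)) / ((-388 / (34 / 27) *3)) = -249084367/309042 = -805.99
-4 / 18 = -2/9 = -0.22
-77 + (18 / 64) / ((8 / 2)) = -9847/128 = -76.93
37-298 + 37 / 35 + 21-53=-10218/35 = -291.94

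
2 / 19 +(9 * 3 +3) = 572/19 = 30.11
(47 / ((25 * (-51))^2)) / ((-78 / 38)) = -893/63399375 = 0.00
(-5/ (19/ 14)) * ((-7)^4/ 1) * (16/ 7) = -384160/19 = -20218.95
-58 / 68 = -29/34 = -0.85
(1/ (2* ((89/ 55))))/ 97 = 55/17266 = 0.00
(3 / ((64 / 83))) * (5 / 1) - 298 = -17827/64 = -278.55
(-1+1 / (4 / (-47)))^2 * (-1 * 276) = -179469/4 = -44867.25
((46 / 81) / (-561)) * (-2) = 92/45441 = 0.00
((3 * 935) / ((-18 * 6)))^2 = 874225/1296 = 674.56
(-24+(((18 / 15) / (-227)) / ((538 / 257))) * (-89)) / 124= -7258941/37859060 = -0.19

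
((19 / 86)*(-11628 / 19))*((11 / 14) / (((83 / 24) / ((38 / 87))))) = -9721008/724507 = -13.42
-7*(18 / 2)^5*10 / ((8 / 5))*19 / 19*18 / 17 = -93002175/34 = -2735358.09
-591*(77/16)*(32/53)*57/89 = -5187798/4717 = -1099.81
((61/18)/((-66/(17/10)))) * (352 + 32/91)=-1385432/45045 = -30.76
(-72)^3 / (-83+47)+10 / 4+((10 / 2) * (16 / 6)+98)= 62891/6 = 10481.83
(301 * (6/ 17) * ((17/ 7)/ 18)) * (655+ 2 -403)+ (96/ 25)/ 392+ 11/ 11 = 13383161/3675 = 3641.68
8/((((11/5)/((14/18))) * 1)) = 280/99 = 2.83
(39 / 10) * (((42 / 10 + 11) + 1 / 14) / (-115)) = -0.52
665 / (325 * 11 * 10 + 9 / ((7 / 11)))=4655/250349 = 0.02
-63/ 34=-1.85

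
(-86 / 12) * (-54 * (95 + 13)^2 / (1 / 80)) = 361117440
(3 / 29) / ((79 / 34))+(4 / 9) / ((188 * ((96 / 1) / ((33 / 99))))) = 12428339/279098784 = 0.04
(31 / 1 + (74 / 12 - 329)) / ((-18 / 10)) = 8755/54 = 162.13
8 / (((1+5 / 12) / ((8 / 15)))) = 256/85 = 3.01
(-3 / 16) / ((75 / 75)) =-3/16 = -0.19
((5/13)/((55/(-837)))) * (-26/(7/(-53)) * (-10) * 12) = 10646640/77 = 138268.05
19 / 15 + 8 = 139/15 = 9.27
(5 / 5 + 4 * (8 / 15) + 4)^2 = 11449/225 = 50.88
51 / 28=1.82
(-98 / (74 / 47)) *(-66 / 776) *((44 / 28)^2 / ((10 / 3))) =563013/143560 = 3.92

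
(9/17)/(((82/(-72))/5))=-2.32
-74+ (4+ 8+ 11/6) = -361/6 = -60.17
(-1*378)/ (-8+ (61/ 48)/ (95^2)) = 23392800/495077 = 47.25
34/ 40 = 17/20 = 0.85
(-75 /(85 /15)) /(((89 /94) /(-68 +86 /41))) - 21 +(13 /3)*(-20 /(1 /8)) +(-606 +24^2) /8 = 151229239/744396 = 203.16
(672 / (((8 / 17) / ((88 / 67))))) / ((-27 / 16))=-670208/603 = -1111.46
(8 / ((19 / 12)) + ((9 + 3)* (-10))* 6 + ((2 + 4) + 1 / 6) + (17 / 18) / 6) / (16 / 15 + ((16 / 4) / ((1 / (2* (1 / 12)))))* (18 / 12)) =-7270475/21204 = -342.88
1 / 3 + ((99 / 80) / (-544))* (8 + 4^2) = 4549/16320 = 0.28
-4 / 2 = -2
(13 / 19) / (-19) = -13/361 = -0.04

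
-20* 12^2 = -2880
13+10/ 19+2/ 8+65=5987/76 = 78.78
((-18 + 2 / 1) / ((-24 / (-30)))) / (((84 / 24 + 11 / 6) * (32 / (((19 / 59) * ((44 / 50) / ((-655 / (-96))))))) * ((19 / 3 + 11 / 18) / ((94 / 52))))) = -795663/627981250 = 0.00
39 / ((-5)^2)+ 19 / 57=142/75 = 1.89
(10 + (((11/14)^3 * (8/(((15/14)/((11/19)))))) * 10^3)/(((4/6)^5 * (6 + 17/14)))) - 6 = 29701757/13433 = 2211.10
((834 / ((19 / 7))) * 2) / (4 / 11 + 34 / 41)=515.15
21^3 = 9261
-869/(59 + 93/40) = -3160/223 = -14.17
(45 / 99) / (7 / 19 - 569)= -95/118844 = 0.00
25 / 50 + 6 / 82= 47/82 = 0.57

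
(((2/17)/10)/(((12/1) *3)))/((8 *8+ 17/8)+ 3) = 2/423045 = 0.00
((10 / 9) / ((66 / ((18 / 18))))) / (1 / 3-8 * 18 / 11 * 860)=-5/3343581 = 0.00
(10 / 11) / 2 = 5/11 = 0.45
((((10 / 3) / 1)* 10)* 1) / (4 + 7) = 100/33 = 3.03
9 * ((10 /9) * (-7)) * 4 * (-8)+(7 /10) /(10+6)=358407/160 = 2240.04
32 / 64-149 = -297/2 = -148.50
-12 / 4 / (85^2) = -3/7225 = 0.00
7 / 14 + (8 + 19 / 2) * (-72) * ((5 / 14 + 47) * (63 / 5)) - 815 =-1505313/2 = -752656.50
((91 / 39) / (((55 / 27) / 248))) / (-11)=-25.82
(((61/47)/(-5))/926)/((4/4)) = -61/217610 = 0.00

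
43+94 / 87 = 3835/87 = 44.08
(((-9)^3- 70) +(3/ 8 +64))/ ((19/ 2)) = -5877/76 = -77.33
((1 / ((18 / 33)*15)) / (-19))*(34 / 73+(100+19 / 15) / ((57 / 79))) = -96680573/106729650 = -0.91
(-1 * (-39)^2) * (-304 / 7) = 462384/7 = 66054.86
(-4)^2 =16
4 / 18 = 2/9 = 0.22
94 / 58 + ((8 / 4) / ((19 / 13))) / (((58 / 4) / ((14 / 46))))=20903/12673 = 1.65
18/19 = 0.95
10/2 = 5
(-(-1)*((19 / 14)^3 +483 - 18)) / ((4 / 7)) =1282819/1568 = 818.12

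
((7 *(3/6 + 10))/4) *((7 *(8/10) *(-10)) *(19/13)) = -19551/13 = -1503.92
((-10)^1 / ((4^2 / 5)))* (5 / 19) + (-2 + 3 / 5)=-1689/760 = -2.22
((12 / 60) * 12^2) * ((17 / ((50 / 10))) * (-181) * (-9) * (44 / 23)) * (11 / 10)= 965045664/2875 = 335668.06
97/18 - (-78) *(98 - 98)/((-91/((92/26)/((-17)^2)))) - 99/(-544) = 27275/4896 = 5.57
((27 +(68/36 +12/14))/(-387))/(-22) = 937/268191 = 0.00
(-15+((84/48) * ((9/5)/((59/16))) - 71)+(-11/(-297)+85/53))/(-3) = 35251198/1266435 = 27.83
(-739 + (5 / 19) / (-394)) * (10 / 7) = -27660795/26201 = -1055.72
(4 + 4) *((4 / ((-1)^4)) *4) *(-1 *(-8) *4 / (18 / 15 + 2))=1280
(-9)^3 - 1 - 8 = -738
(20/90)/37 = 2/333 = 0.01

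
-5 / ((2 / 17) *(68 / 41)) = -205/8 = -25.62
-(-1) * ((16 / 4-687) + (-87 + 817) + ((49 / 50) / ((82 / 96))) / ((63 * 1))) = 144581/3075 = 47.02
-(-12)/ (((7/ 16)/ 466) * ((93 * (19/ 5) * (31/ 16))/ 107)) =255293440/127813 = 1997.40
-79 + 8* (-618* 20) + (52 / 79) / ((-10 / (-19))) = -39088311/395 = -98957.75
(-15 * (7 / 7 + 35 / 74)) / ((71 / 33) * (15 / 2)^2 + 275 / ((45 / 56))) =-64746/1357493 = -0.05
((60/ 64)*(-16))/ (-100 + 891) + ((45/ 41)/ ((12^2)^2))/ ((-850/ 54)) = -13384773/705698560 = -0.02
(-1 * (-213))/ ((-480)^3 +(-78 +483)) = -71/36863865 = 0.00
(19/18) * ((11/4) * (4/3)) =209/54 = 3.87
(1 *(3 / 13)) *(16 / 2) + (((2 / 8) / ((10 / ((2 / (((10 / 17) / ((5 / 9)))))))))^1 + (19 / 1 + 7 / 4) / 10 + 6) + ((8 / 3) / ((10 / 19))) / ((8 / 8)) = 17591/1170 = 15.04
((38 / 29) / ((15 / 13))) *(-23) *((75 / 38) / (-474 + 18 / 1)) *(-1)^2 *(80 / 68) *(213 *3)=84.99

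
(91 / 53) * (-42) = -3822/53 = -72.11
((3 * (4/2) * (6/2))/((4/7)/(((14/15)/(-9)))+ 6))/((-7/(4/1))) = -21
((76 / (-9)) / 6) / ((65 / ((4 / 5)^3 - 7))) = 30818/219375 = 0.14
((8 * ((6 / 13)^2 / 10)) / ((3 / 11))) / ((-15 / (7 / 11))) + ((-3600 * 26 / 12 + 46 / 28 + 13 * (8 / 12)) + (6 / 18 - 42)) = -463226343/59150 = -7831.38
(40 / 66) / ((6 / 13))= 130/99 = 1.31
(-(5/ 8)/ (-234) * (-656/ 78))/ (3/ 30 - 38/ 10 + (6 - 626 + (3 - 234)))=1025/38999961 = 0.00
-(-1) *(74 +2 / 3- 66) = 26/3 = 8.67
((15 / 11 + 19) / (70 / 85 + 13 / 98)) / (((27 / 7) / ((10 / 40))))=653072/473121 = 1.38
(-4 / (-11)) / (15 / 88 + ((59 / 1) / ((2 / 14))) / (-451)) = -1312/2689 = -0.49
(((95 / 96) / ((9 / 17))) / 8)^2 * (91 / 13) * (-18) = -6.88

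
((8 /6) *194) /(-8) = -97/3 = -32.33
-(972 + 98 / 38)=-974.58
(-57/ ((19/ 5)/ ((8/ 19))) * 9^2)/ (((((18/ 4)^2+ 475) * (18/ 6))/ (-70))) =129600/5377 = 24.10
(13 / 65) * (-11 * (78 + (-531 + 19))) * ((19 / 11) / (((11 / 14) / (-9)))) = -1038996/55 = -18890.84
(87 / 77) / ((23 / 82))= 7134/1771 = 4.03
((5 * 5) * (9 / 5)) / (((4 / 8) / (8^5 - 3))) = 2948850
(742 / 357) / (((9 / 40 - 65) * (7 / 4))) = -16960/924987 = -0.02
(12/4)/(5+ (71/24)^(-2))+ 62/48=1162163/618744 = 1.88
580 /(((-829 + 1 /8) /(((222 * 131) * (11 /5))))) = -44769.88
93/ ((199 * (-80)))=-93/15920 = -0.01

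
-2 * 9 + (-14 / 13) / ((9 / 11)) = -2260/117 = -19.32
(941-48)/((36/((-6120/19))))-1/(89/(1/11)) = -7822211/979 = -7990.00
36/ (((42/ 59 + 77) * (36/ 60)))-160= -146012/917 = -159.23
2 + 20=22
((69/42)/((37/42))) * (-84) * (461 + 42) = -2915388/37 = -78794.27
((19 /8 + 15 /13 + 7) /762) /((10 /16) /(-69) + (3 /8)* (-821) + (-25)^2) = 25185/578008496 = 0.00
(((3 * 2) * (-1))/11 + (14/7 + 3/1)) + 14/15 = 5.39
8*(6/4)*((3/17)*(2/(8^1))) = 0.53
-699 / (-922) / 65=699/59930 = 0.01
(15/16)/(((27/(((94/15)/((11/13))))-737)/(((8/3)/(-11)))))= 3055/9857749 = 0.00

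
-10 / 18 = -5/9 = -0.56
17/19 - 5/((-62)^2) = 65253/73036 = 0.89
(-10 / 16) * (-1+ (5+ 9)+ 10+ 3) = -65/4 = -16.25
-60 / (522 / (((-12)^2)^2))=-69120/29 = -2383.45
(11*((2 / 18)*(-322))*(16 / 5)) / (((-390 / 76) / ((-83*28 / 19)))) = -263411456/8775 = -30018.40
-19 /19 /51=-1/51 = -0.02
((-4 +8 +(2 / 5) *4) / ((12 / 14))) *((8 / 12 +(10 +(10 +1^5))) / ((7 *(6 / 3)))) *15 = 455/3 = 151.67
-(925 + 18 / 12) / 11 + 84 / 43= -77831/946 = -82.27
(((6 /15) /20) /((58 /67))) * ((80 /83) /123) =268/1480305 = 0.00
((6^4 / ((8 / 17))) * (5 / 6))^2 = 5267025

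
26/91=2/7 = 0.29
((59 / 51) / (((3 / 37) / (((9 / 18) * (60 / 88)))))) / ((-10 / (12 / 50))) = -2183/18700 = -0.12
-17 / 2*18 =-153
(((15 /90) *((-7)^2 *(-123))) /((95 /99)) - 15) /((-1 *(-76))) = -201741/14440 = -13.97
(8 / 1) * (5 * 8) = 320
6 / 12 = 1/2 = 0.50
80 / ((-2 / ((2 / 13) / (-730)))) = 8/949 = 0.01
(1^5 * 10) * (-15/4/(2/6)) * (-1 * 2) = 225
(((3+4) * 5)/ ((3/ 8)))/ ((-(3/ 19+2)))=-5320/123 = -43.25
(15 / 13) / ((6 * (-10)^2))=1/520 = 0.00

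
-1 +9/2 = 7/2 = 3.50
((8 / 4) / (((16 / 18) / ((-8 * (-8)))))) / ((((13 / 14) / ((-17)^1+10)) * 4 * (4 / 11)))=-9702/13 = -746.31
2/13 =0.15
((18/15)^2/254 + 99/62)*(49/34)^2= 757373841/227558600 = 3.33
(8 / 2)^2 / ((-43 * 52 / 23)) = -0.16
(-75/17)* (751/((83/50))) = -2816250/1411 = -1995.92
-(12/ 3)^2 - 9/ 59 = -953/59 = -16.15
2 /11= 0.18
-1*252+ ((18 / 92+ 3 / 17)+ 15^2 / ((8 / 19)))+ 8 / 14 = 6203543/21896 = 283.32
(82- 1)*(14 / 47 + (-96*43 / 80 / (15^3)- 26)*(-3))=186409134/29375 = 6345.84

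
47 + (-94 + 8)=-39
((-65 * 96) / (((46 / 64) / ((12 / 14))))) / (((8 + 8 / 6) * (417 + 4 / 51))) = -45826560/23972417 = -1.91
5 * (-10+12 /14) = -320/7 = -45.71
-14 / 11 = -1.27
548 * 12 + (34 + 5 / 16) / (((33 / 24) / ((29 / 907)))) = 131233425/19954 = 6576.80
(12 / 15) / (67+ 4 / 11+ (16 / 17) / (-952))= 0.01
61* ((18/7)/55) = 1098/385 = 2.85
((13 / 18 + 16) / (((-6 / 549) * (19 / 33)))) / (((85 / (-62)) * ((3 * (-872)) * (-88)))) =569191/67597440 = 0.01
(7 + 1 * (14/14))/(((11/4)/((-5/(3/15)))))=-800/11 = -72.73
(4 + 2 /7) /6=5/7 = 0.71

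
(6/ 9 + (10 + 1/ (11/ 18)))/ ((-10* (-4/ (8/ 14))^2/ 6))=-58/385 = -0.15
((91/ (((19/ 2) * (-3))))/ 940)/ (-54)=91/1446660 = 0.00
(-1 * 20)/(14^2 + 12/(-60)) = -100/979 = -0.10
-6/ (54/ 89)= -89/9 = -9.89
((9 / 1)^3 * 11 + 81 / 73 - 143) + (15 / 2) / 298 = 342718379/43508 = 7877.13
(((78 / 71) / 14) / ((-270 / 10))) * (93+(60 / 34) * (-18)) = -0.18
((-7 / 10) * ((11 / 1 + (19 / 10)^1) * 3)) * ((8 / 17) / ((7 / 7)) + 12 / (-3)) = 8127/85 = 95.61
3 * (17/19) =51/19 = 2.68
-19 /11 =-1.73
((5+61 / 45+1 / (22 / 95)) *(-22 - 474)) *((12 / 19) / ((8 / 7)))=-9172156/3135 = -2925.73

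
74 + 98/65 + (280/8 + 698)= 52553/65 = 808.51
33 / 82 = 0.40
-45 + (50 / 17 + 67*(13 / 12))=6227/204 = 30.52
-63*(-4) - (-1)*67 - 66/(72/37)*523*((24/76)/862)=10236303/32756 = 312.50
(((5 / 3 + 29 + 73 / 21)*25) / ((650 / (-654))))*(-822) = 64241766/91 = 705953.47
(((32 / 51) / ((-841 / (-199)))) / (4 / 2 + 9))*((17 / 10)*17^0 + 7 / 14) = 6368/214455 = 0.03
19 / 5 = 3.80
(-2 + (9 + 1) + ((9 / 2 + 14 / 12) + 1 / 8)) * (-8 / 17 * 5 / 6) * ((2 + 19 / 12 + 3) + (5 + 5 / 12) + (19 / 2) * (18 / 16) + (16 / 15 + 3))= -2125351/14688 = -144.70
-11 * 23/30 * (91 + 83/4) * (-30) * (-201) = -22731291/4 = -5682822.75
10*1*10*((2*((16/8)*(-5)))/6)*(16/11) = -16000/33 = -484.85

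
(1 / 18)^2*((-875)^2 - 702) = 764923/324 = 2360.87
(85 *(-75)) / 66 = -2125/22 = -96.59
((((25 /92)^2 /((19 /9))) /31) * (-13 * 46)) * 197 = -14405625/108376 = -132.92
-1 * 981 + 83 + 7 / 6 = -5381/6 = -896.83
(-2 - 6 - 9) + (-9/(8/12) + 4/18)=-545/18 = -30.28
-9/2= -4.50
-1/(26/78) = -3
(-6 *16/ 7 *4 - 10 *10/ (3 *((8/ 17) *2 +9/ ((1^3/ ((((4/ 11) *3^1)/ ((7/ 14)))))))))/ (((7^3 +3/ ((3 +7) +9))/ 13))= -2.14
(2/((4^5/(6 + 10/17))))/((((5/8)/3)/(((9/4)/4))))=189/5440 = 0.03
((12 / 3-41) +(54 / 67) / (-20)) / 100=-24817/67000 = -0.37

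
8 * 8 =64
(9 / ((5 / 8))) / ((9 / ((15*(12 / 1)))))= 288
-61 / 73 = -0.84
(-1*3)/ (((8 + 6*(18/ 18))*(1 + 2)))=-0.07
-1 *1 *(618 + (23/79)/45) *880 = -386674288/711 = -543845.69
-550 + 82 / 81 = -44468/81 = -548.99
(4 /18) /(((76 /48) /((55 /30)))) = 44/171 = 0.26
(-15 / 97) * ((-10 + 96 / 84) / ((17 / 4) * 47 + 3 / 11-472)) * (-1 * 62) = 845680/2708531 = 0.31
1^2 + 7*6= 43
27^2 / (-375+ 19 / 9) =-6561/3356 = -1.96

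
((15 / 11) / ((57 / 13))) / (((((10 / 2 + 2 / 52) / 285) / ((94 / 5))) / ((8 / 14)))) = 1906320/10087 = 188.99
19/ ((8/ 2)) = 19/4 = 4.75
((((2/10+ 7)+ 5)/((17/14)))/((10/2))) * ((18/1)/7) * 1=2196/425 = 5.17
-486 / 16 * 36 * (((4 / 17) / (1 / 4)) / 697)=-17496/11849 = -1.48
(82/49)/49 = 82/2401 = 0.03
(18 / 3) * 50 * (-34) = -10200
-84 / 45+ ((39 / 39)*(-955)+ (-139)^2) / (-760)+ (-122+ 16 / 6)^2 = 48613289/3420 = 14214.41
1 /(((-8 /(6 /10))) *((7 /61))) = -183/280 = -0.65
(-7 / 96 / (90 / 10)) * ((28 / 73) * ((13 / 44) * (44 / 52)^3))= -5929/10659168 = 0.00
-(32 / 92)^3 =-512/12167 = -0.04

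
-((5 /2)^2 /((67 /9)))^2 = -50625/71824 = -0.70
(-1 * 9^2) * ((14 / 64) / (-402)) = 189/4288 = 0.04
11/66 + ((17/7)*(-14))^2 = 6937/6 = 1156.17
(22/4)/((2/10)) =55/2 = 27.50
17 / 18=0.94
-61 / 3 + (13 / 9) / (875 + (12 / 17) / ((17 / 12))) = -3561440/175167 = -20.33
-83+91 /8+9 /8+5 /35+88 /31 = -67.52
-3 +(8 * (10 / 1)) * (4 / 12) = 23.67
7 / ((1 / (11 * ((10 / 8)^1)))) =385/4 = 96.25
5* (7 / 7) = 5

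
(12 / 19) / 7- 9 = -1185/133 = -8.91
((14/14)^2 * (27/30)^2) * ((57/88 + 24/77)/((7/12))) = 143613/107800 = 1.33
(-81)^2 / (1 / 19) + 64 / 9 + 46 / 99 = 4113997/33 = 124666.58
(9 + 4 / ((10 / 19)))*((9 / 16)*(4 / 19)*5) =747/76 = 9.83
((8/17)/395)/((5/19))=152/33575 = 0.00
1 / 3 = 0.33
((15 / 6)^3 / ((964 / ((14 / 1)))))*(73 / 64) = 63875/246784 = 0.26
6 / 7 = 0.86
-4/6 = -2/3 = -0.67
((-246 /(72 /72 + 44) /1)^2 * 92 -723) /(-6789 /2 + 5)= -911866/1525275 = -0.60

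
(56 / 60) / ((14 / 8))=8/15 = 0.53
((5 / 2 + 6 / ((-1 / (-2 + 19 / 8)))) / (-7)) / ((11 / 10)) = -5/154 = -0.03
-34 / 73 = -0.47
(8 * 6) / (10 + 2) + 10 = 14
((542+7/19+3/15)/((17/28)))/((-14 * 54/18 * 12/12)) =-6064/285 = -21.28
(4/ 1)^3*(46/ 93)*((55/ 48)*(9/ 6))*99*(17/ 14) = 1419330/217 = 6540.69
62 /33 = 1.88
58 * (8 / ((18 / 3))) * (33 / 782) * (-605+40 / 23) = -17704500/8993 = -1968.70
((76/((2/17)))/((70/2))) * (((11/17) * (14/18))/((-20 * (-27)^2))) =-209/328050 = 0.00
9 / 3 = 3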